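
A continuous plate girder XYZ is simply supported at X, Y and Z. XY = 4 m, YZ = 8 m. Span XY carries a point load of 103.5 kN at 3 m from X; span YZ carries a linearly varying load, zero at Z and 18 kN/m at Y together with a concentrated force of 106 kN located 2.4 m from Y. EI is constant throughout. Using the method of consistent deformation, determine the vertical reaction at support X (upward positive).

R_X = -17.81 kN

Take M_Y as the redundant. Released structure: two simple spans XY and YZ with a hinge at Y.
Rotations at Y on the released spans (each span's end-slope, ×1/EI):
  span XY: point load 103.5 at a = 3: Pab(L + a)/(6LEI) = 90.56/EI
  span YZ: triangular load, peak 18: w₀L³/(45EI) = 204.8/EI
  span YZ: point load 106 at a = 2.4: Pab(L + b)/(6LEI) = 403.6/EI
  relative rotation θ_0 = (90.56 + 608.4)/EI = 699/EI
A unit hogging moment at Y produces rotation L₁/(3EI) + L₂/(3EI) = 4/EI.
Compatibility: M_Y·(L₁+L₂)/(3EI) = θ_0, giving M_Y = 174.8 kN·m (hogging).
Span XY, ΣM about X with M_Y applied at Y: R_Y^{XY}·4 = 310.5 + 174.8, so R_Y^{XY} = 121.3 kN and R_X = 103.5 − 121.3 = -17.81 kN.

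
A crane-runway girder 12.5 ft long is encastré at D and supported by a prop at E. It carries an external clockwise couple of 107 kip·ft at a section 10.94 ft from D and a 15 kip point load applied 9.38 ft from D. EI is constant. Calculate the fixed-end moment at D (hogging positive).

Remove the prop at E; the released (primary) structure is a cantilever built in at D.
Free-end deflection of the primary structure under the applied loading (downward +):
  clockwise couple 107 at a = 10.94: M₀a(2L − a)/(2EI) = 8229/EI
  point load 15 at a = 9.38: Pa²(3L − a)/(6EI) = 6185/EI
  δ_0 = 14414/EI
Tip deflection under a unit load at E: L³/(3EI) = 651/EI.
The prop prevents deflection at E: R_E = δ_0/δ_{EE} = 14414/651 = 22.14 kip.
Moment equilibrium about D: M_D = Σ(load moments about D) − R_E·L = 247.7 − 22.14×12.5 = -29.06 kip·ft.

M_D = -29.06 kip·ft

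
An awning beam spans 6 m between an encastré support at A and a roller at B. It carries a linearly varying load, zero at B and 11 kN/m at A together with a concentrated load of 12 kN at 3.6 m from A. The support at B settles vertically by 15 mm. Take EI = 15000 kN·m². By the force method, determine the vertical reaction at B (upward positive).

R_B = 8.659 kN

Remove the prop at B; the released (primary) structure is a cantilever built in at A.
Deflection at B on the released cantilever, summing each load's contribution:
  triangular load, peak 11 at the fixed end: w₀L⁴/(30EI) = 475.2/EI
  point load 12 at a = 3.6: Pa²(3L − a)/(6EI) = 373.2/EI
  δ_0 = 848.4/EI
Tip deflection under a unit load at B: L³/(3EI) = 72/EI.
With EI = 15000 kN·m²: δ_0 = 0.056563 m and δ_{BB} = 0.0048 m/kN.
Compatibility — the beam at B must follow the support down by 0.015 m: δ_0 − R_B·δ_{BB} = 0.015, so R_B = (0.056563 − 0.015)/0.0048 = 8.659 kN.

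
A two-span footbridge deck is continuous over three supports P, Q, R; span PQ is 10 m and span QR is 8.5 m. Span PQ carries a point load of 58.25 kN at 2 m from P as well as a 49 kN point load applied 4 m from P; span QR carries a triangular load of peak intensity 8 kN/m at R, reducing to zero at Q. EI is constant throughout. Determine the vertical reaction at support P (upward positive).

R_P = 66.98 kN

Take M_Q as the redundant. Released structure: two simple spans PQ and QR with a hinge at Q.
End slopes at the hinge Q, treating each span as simply supported:
  span PQ: point load 58.25 at a = 2: Pab(L + a)/(6LEI) = 186.4/EI
  span PQ: point load 49 at a = 4: Pab(L + a)/(6LEI) = 274.4/EI
  span QR: triangular load, peak 8: 7w₀L³/(360EI) = 95.53/EI
  relative rotation θ_0 = (460.8 + 95.53)/EI = 556.3/EI
A unit hogging moment at Q produces rotation L₁/(3EI) + L₂/(3EI) = 6.167/EI.
Compatibility: M_Q·(L₁+L₂)/(3EI) = θ_0, giving M_Q = 90.22 kN·m (hogging).
Span PQ, ΣM about P with M_Q applied at Q: R_Q^{PQ}·10 = 312.5 + 90.22, so R_Q^{PQ} = 40.27 kN and R_P = 107.2 − 40.27 = 66.98 kN.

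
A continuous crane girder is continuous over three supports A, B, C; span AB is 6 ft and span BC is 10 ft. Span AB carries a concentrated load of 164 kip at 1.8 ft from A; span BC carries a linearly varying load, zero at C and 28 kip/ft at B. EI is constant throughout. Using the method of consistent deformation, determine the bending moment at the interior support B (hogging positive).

Insert a hinge at B; M_B is the redundant, and each span becomes simply supported.
Rotations at B on the released spans (each span's end-slope, ×1/EI):
  span AB: point load 164 at a = 1.8: Pab(L + a)/(6LEI) = 268.6/EI
  span BC: triangular load, peak 28: w₀L³/(45EI) = 622.2/EI
  relative rotation θ_0 = (268.6 + 622.2)/EI = 890.9/EI
A unit hogging moment at B produces rotation L₁/(3EI) + L₂/(3EI) = 5.333/EI.
Slope continuity at B: θ_0 = M_B·5.333/EI, so M_B = 890.9/5.333 = 167 kip·ft (hogging).

M_B = 167 kip·ft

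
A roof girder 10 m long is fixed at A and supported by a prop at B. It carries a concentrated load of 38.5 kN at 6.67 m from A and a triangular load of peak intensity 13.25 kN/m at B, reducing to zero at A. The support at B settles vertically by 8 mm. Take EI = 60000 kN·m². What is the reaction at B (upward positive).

Choose R_B as the redundant. The primary structure is the cantilever fixed at A.
Free-end deflection of the primary structure under the applied loading (downward +):
  point load 38.5 at a = 6.67: Pa²(3L − a)/(6EI) = 6660/EI
  triangular load, peak 13.25 at the free end: 11w₀L⁴/(120EI) = 12146/EI
  δ_0 = 18806/EI
Tip deflection under a unit load at B: L³/(3EI) = 333.3/EI.
With EI = 60000 kN·m²: δ_0 = 0.31343 m and δ_{BB} = 0.005556 m/kN.
Compatibility — the beam at B must follow the support down by 0.008 m: δ_0 − R_B·δ_{BB} = 0.008, so R_B = (0.31343 − 0.008)/0.005556 = 54.98 kN.

R_B = 54.98 kN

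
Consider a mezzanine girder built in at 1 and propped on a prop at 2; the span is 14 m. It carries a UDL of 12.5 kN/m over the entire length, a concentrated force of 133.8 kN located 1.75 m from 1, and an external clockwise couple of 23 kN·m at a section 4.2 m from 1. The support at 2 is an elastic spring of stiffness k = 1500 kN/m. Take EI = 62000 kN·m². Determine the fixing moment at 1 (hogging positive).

M_1 = 546 kN·m

Take the reaction at 2 as the redundant and release it; the primary structure is a cantilever fixed at 1.
Downward deflection at the released point 2 due to the loads:
  UDL 12.5: wL⁴/(8EI) = 60025/EI
  point load 133.8 at a = 1.75: Pa²(3L − a)/(6EI) = 2749/EI
  clockwise couple 23 at a = 4.2: M₀a(2L − a)/(2EI) = 1150/EI
  δ_0 = 63923/EI
Tip deflection under a unit load at 2: L³/(3EI) = 914.7/EI.
With EI = 62000 kN·m²: δ_0 = 1.031 m and δ_{22} = 0.014753 m/kN.
Compatibility — the spring shortens by R_2/k under the reaction it provides: δ_0 − R_2·δ_{22} = R_2/k. With 1/k = 0.000667 m/kN, R_2 = δ_0 / (δ_{22} + 1/k) = 1.031 / (0.014753 + 0.000667) = 66.87 kN.
Moment equilibrium about 1: M_1 = Σ(load moments about 1) − R_2·L = 1482 − 66.87×14 = 546 kN·m.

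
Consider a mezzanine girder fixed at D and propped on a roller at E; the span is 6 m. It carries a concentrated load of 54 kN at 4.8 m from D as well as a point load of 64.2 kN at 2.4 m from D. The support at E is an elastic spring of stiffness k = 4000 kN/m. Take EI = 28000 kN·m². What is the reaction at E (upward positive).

R_E = 46.82 kN

Choose R_E as the redundant. The primary structure is the cantilever fixed at D.
Primary-structure tip deflection at E by superposition:
  point load 54 at a = 4.8: Pa²(3L − a)/(6EI) = 2737/EI
  point load 64.2 at a = 2.4: Pa²(3L − a)/(6EI) = 961.5/EI
  δ_0 = 3699/EI
Flexibility coefficient — unit upward force at E: δ_{EE} = L³/(3EI) = 72/EI.
With EI = 28000 kN·m²: δ_0 = 0.13209 m and δ_{EE} = 0.002571 m/kN.
Compatibility — the spring shortens by R_E/k under the reaction it provides: δ_0 − R_E·δ_{EE} = R_E/k. With 1/k = 0.00025 m/kN, R_E = δ_0 / (δ_{EE} + 1/k) = 0.13209 / (0.002571 + 0.00025) = 46.82 kN.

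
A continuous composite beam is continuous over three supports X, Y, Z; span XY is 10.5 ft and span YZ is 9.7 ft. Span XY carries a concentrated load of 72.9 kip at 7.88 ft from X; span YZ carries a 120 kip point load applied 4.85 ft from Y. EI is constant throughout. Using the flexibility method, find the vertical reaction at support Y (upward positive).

R_Y = 148.4 kip

Release continuity at Y by inserting a hinge; the redundant is the internal moment M_Y. The primary structure is two simply-supported spans XY and YZ.
Discontinuity in slope at Y on the released structure — sum the simple-span end rotations:
  span XY: point load 72.9 at a = 7.88: Pab(L + a)/(6LEI) = 439.1/EI
  span YZ: point load 120 at a = 4.85: Pab(L + b)/(6LEI) = 705.7/EI
  relative rotation θ_0 = (439.1 + 705.7)/EI = 1145/EI
A unit hogging moment at Y produces rotation L₁/(3EI) + L₂/(3EI) = 6.733/EI.
Slope continuity at Y: θ_0 = M_Y·6.733/EI, so M_Y = 1145/6.733 = 170 kip·ft (hogging).
Span XY, ΣM about X with M_Y applied at Y: R_Y^{XY}·10.5 = 574.5 + 170, so R_Y^{XY} = 70.9 kip and R_X = 72.9 − 70.9 = 1.998 kip.
Span YZ, ΣM about Z: R_Y^{YZ}·9.7 = 582 + 170, so R_Y^{YZ} = 77.53 kip and R_Z = 120 − 77.53 = 42.47 kip.
R_Y = 70.9 + 77.53 = 148.4 kip.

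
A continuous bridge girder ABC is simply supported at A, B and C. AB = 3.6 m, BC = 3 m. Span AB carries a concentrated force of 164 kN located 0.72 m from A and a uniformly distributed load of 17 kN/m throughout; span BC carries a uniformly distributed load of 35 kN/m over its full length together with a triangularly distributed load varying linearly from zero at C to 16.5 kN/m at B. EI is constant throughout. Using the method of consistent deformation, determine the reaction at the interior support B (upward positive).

R_B = 174.2 kN

Insert a hinge at B; M_B is the redundant, and each span becomes simply supported.
Discontinuity in slope at B on the released structure — sum the simple-span end rotations:
  span AB: point load 164 at a = 0.72: Pab(L + a)/(6LEI) = 68.01/EI
  span AB: UDL 17: wL³/(24EI) = 33.05/EI
  span BC: UDL 35: wL³/(24EI) = 39.38/EI
  span BC: triangular load, peak 16.5: w₀L³/(45EI) = 9.9/EI
  relative rotation θ_0 = (101.1 + 49.27)/EI = 150.3/EI
A unit hogging moment at B produces rotation L₁/(3EI) + L₂/(3EI) = 2.2/EI.
Compatibility: M_B·(L₁+L₂)/(3EI) = θ_0, giving M_B = 68.34 kN·m (hogging).
Span AB, ΣM about A with M_B applied at B: R_B^{AB}·3.6 = 228.2 + 68.34, so R_B^{AB} = 82.38 kN and R_A = 225.2 − 82.38 = 142.8 kN.
Span BC, ΣM about C: R_B^{BC}·3 = 207 + 68.34, so R_B^{BC} = 91.78 kN and R_C = 129.8 − 91.78 = 37.97 kN.
R_B = 82.38 + 91.78 = 174.2 kN.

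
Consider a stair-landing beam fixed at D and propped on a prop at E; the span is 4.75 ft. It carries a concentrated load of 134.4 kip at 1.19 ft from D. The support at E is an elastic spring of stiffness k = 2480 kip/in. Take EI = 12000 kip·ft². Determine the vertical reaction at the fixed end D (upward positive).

R_D = 122.9 kip

Remove the prop at E; the released (primary) structure is a cantilever built in at D.
Free-end deflection of the primary structure under the applied loading (downward +):
  point load 134.4 at a = 1.19: Pa²(3L − a)/(6EI) = 414.3/EI
Tip deflection under a unit load at E: L³/(3EI) = 35.72/EI.
With EI = 12000 kip·ft²: δ_0 = 0.034523 ft and δ_{EE} = 0.002977 ft/kip.
Compatibility — the spring shortens by R_E/k under the reaction it provides: δ_0 − R_E·δ_{EE} = R_E/k. With 1/k = 1/(2480×12) ft/kip = 0.000034 ft/kip, R_E = δ_0 / (δ_{EE} + 1/k) = 0.034523 / (0.002977 + 0.000034) = 11.47 kip.
Vertical equilibrium: R_D = ΣP − R_E = 134.4 − 11.47 = 122.9 kip.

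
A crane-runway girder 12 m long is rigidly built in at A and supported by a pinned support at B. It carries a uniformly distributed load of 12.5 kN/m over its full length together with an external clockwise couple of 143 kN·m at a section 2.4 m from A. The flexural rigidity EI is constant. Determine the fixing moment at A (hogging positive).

M_A = 290.8 kN·m

Remove the prop at B; the released (primary) structure is a cantilever built in at A.
Deflection at B on the released cantilever, summing each load's contribution:
  UDL 12.5: wL⁴/(8EI) = 32400/EI
  clockwise couple 143 at a = 2.4: M₀a(2L − a)/(2EI) = 3707/EI
  δ_0 = 36107/EI
Tip deflection under a unit load at B: L³/(3EI) = 576/EI.
The prop prevents deflection at B: R_B = δ_0/δ_{BB} = 36107/576 = 62.69 kN.
Moment equilibrium about A: M_A = Σ(load moments about A) − R_B·L = 1043 − 62.69×12 = 290.8 kN·m.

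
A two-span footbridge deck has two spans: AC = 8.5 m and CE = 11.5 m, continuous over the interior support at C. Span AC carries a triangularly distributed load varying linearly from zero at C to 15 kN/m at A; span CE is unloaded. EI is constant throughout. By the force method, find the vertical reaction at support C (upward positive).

Release continuity at C by inserting a hinge; the redundant is the internal moment M_C. The primary structure is two simply-supported spans AC and CE.
Discontinuity in slope at C on the released structure — sum the simple-span end rotations:
  span AC: triangular load, peak 15: 7w₀L³/(360EI) = 179.1/EI
  relative rotation θ_0 = (179.1 + 0)/EI = 179.1/EI
A unit hogging moment at C produces rotation L₁/(3EI) + L₂/(3EI) = 6.667/EI.
Slope continuity at C: θ_0 = M_C·6.667/EI, so M_C = 179.1/6.667 = 26.87 kN·m (hogging).
Span AC, ΣM about A with M_C applied at C: R_C^{AC}·8.5 = 180.6 + 26.87, so R_C^{AC} = 24.41 kN and R_A = 63.75 − 24.41 = 39.34 kN.
Span CE, ΣM about E: R_C^{CE}·11.5 = 0 + 26.87, so R_C^{CE} = 2.336 kN and R_E = 0 − 2.336 = -2.336 kN.
R_C = 24.41 + 2.336 = 26.75 kN.

R_C = 26.75 kN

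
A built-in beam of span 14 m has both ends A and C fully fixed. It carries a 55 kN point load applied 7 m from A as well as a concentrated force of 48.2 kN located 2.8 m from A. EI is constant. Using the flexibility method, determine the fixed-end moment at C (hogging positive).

Release both end moments; the primary structure is a simply-supported span AC with redundants M_A and M_C.
Simple-span end rotations at A and C under the given loads:
  at A: point load 55 at a = 7: Pab(L + b)/(6LEI) = 673.8/EI
  at C: point load 55 at a = 7: Pab(L + a)/(6LEI) = 673.8/EI
  at A: point load 48.2 at a = 2.8: Pab(L + b)/(6LEI) = 453.5/EI
  at C: point load 48.2 at a = 2.8: Pab(L + a)/(6LEI) = 302.3/EI
  θ_A0 = 1127/EI,  θ_C0 = 976.1/EI
Flexibility coefficients: a unit moment at one end gives L/(3EI) there and L/(6EI) at the far end, so f₁₁ = f₂₂ = 4.667/EI and f₁₂ = f₂₁ = 2.333/EI.
Compatibility — zero rotation at each built-in end:
  4.667 M_A + 2.333 M_C = 1127
  2.333 M_A + 4.667 M_C = 976.1
Solving the pair gives M_A = 182.6 kN·m and M_C = 117.8 kN·m (hogging).

M_C = 117.8 kN·m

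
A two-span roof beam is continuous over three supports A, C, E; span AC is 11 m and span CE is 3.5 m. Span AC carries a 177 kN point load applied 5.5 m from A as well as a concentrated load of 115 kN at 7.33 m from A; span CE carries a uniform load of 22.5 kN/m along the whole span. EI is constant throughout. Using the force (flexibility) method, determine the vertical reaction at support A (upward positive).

Take M_C as the redundant. Released structure: two simple spans AC and CE with a hinge at C.
End slopes at the hinge C, treating each span as simply supported:
  span AC: point load 177 at a = 5.5: Pab(L + a)/(6LEI) = 1339/EI
  span AC: point load 115 at a = 7.33: Pab(L + a)/(6LEI) = 859.2/EI
  span CE: UDL 22.5: wL³/(24EI) = 40.2/EI
  relative rotation θ_0 = (2198 + 40.2)/EI = 2238/EI
A unit hogging moment at C produces rotation L₁/(3EI) + L₂/(3EI) = 4.833/EI.
Slope continuity at C: θ_0 = M_C·4.833/EI, so M_C = 2238/4.833 = 463 kN·m (hogging).
Span AC, ΣM about A with M_C applied at C: R_C^{AC}·11 = 1816 + 463, so R_C^{AC} = 207.2 kN and R_A = 292 − 207.2 = 84.78 kN.

R_A = 84.78 kN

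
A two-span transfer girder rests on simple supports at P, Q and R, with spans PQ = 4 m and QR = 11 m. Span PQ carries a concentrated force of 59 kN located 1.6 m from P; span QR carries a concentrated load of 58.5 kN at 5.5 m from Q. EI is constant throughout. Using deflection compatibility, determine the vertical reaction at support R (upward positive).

Insert a hinge at Q; M_Q is the redundant, and each span becomes simply supported.
Rotations at Q on the released spans (each span's end-slope, ×1/EI):
  span PQ: point load 59 at a = 1.6: Pab(L + a)/(6LEI) = 52.86/EI
  span QR: point load 58.5 at a = 5.5: Pab(L + b)/(6LEI) = 442.4/EI
  relative rotation θ_0 = (52.86 + 442.4)/EI = 495.3/EI
A unit hogging moment at Q produces rotation L₁/(3EI) + L₂/(3EI) = 5/EI.
Compatibility: M_Q·(L₁+L₂)/(3EI) = θ_0, giving M_Q = 99.05 kN·m (hogging).
Span QR, ΣM about R: R_Q^{QR}·11 = 321.8 + 99.05, so R_Q^{QR} = 38.25 kN and R_R = 58.5 − 38.25 = 20.25 kN.

R_R = 20.25 kN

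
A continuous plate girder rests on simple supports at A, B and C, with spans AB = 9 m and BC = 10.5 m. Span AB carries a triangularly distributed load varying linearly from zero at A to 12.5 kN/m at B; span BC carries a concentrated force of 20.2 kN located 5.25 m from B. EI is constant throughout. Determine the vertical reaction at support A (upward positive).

R_A = 12.91 kN

Insert a hinge at B; M_B is the redundant, and each span becomes simply supported.
Discontinuity in slope at B on the released structure — sum the simple-span end rotations:
  span AB: triangular load, peak 12.5: w₀L³/(45EI) = 202.5/EI
  span BC: point load 20.2 at a = 5.25: Pab(L + b)/(6LEI) = 139.2/EI
  relative rotation θ_0 = (202.5 + 139.2)/EI = 341.7/EI
A unit hogging moment at B produces rotation L₁/(3EI) + L₂/(3EI) = 6.5/EI.
Slope continuity at B: θ_0 = M_B·6.5/EI, so M_B = 341.7/6.5 = 52.57 kN·m (hogging).
Span AB, ΣM about A with M_B applied at B: R_B^{AB}·9 = 337.5 + 52.57, so R_B^{AB} = 43.34 kN and R_A = 56.25 − 43.34 = 12.91 kN.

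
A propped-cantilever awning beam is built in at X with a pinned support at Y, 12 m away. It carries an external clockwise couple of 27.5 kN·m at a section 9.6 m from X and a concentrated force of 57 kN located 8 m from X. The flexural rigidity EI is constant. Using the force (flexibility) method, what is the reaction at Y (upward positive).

R_Y = 32.86 kN

Release the roller at Y. Primary structure: cantilever fixed at X.
Primary-structure tip deflection at Y by superposition:
  clockwise couple 27.5 at a = 9.6: M₀a(2L − a)/(2EI) = 1901/EI
  point load 57 at a = 8: Pa²(3L − a)/(6EI) = 17024/EI
  δ_0 = 18925/EI
Flexibility coefficient — unit upward force at Y: δ_{YY} = L³/(3EI) = 576/EI.
The prop prevents deflection at Y: R_Y = δ_0/δ_{YY} = 18925/576 = 32.86 kN.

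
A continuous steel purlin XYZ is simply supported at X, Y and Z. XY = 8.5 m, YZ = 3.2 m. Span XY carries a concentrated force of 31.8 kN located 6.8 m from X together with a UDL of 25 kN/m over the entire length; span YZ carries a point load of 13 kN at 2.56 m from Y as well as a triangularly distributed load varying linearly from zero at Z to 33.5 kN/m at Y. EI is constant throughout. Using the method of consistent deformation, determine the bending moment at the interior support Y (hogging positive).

Release continuity at Y by inserting a hinge; the redundant is the internal moment M_Y. The primary structure is two simply-supported spans XY and YZ.
End slopes at the hinge Y, treating each span as simply supported:
  span XY: point load 31.8 at a = 6.8: Pab(L + a)/(6LEI) = 110.3/EI
  span XY: UDL 25: wL³/(24EI) = 639.7/EI
  span YZ: point load 13 at a = 2.56: Pab(L + b)/(6LEI) = 4.26/EI
  span YZ: triangular load, peak 33.5: w₀L³/(45EI) = 24.39/EI
  relative rotation θ_0 = (750 + 28.65)/EI = 778.6/EI
A unit hogging moment at Y produces rotation L₁/(3EI) + L₂/(3EI) = 3.9/EI.
Compatibility: M_Y·(L₁+L₂)/(3EI) = θ_0, giving M_Y = 199.7 kN·m (hogging).

M_Y = 199.7 kN·m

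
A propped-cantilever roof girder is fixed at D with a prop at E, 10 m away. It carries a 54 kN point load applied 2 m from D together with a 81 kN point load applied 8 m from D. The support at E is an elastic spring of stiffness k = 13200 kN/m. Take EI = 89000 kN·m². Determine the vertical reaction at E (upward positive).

Release the roller at E. Primary structure: cantilever fixed at D.
Downward deflection at the released point E due to the loads:
  point load 54 at a = 2: Pa²(3L − a)/(6EI) = 1008/EI
  point load 81 at a = 8: Pa²(3L − a)/(6EI) = 19008/EI
  δ_0 = 20016/EI
Flexibility coefficient — unit upward force at E: δ_{EE} = L³/(3EI) = 333.3/EI.
With EI = 89000 kN·m²: δ_0 = 0.2249 m and δ_{EE} = 0.003745 m/kN.
Compatibility — the spring shortens by R_E/k under the reaction it provides: δ_0 − R_E·δ_{EE} = R_E/k. With 1/k = 0.000076 m/kN, R_E = δ_0 / (δ_{EE} + 1/k) = 0.2249 / (0.003745 + 0.000076) = 58.86 kN.

R_E = 58.86 kN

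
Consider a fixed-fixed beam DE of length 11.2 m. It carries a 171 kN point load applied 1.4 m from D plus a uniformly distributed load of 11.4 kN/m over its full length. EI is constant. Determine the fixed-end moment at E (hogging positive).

M_E = 145.4 kN·m

Take the two fixed-end moments M_D, M_E as redundants; the released structure is the simple span DE.
Simple-span end rotations at D and E under the given loads:
  at D: point load 171 at a = 1.4: Pab(L + b)/(6LEI) = 733.2/EI
  at E: point load 171 at a = 1.4: Pab(L + a)/(6LEI) = 439.9/EI
  at D: UDL 11.4: wL³/(24EI) = 667.3/EI
  at E: UDL 11.4: wL³/(24EI) = 667.3/EI
  θ_D0 = 1401/EI,  θ_E0 = 1107/EI
Flexibility coefficients: a unit moment at one end gives L/(3EI) there and L/(6EI) at the far end, so f₁₁ = f₂₂ = 3.733/EI and f₁₂ = f₂₁ = 1.867/EI.
Compatibility — zero rotation at each built-in end:
  3.733 M_D + 1.867 M_E = 1401
  1.867 M_D + 3.733 M_E = 1107
Solving the pair gives M_D = 302.5 kN·m and M_E = 145.4 kN·m (hogging).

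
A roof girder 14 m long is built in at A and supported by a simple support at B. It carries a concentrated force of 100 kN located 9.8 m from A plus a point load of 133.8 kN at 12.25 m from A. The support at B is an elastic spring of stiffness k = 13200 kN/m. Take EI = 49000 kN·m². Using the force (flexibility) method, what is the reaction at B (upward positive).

Remove the prop at B; the released (primary) structure is a cantilever built in at A.
Deflection at B on the released cantilever, summing each load's contribution:
  point load 100 at a = 9.8: Pa²(3L − a)/(6EI) = 51541/EI
  point load 133.8 at a = 12.25: Pa²(3L − a)/(6EI) = 99555/EI
  δ_0 = 151097/EI
Tip deflection under a unit load at B: L³/(3EI) = 914.7/EI.
With EI = 49000 kN·m²: δ_0 = 3.0836 m and δ_{BB} = 0.018667 m/kN.
Compatibility — the spring shortens by R_B/k under the reaction it provides: δ_0 − R_B·δ_{BB} = R_B/k. With 1/k = 0.000076 m/kN, R_B = δ_0 / (δ_{BB} + 1/k) = 3.0836 / (0.018667 + 0.000076) = 164.5 kN.

R_B = 164.5 kN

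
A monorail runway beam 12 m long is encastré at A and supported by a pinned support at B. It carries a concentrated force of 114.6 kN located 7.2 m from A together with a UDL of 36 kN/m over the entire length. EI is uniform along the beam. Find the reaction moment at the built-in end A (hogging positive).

M_A = 879 kN·m

Take the reaction at B as the redundant and release it; the primary structure is a cantilever fixed at A.
Primary-structure tip deflection at B by superposition:
  point load 114.6 at a = 7.2: Pa²(3L − a)/(6EI) = 28516/EI
  UDL 36: wL⁴/(8EI) = 93312/EI
  δ_0 = 121828/EI
Flexibility coefficient — unit upward force at B: δ_{BB} = L³/(3EI) = 576/EI.
The prop prevents deflection at B: R_B = δ_0/δ_{BB} = 121828/576 = 211.5 kN.
Moment equilibrium about A: M_A = Σ(load moments about A) − R_B·L = 3417 − 211.5×12 = 879 kN·m.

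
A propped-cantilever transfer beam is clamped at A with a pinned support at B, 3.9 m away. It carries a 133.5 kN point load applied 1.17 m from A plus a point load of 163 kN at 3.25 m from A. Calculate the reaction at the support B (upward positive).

R_B = 138.8 kN

Release the roller at B. Primary structure: cantilever fixed at A.
Downward deflection at the released point B due to the loads:
  point load 133.5 at a = 1.17: Pa²(3L − a)/(6EI) = 320.7/EI
  point load 163 at a = 3.25: Pa²(3L − a)/(6EI) = 2425/EI
  δ_0 = 2745/EI
Flexibility coefficient — unit upward force at B: δ_{BB} = L³/(3EI) = 19.77/EI.
The prop prevents deflection at B: R_B = δ_0/δ_{BB} = 2745/19.77 = 138.8 kN.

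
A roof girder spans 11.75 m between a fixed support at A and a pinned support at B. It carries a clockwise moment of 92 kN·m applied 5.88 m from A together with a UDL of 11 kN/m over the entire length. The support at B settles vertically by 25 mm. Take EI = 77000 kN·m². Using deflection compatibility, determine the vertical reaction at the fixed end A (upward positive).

R_A = 75.53 kN

Choose R_B as the redundant. The primary structure is the cantilever fixed at A.
Free-end deflection of the primary structure under the applied loading (downward +):
  clockwise couple 92 at a = 5.88: M₀a(2L − a)/(2EI) = 4766/EI
  UDL 11: wL⁴/(8EI) = 26209/EI
  δ_0 = 30975/EI
Tip deflection under a unit load at B: L³/(3EI) = 540.7/EI.
With EI = 77000 kN·m²: δ_0 = 0.40227 m and δ_{BB} = 0.007023 m/kN.
Compatibility — the beam at B must follow the support down by 0.025 m: δ_0 − R_B·δ_{BB} = 0.025, so R_B = (0.40227 − 0.025)/0.007023 = 53.72 kN.
Vertical equilibrium: R_A = ΣP − R_B = 129.2 − 53.72 = 75.53 kN.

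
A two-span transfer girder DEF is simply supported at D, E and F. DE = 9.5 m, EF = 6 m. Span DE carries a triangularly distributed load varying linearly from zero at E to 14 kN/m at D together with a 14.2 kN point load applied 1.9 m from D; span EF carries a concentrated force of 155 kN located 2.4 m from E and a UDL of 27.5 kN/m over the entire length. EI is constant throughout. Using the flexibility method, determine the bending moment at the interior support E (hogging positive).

Release continuity at E by inserting a hinge; the redundant is the internal moment M_E. The primary structure is two simply-supported spans DE and EF.
End slopes at the hinge E, treating each span as simply supported:
  span DE: triangular load, peak 14: 7w₀L³/(360EI) = 233.4/EI
  span DE: point load 14.2 at a = 1.9: Pab(L + a)/(6LEI) = 41.01/EI
  span EF: point load 155 at a = 2.4: Pab(L + b)/(6LEI) = 357.1/EI
  span EF: UDL 27.5: wL³/(24EI) = 247.5/EI
  relative rotation θ_0 = (274.4 + 604.6)/EI = 879/EI
A unit hogging moment at E produces rotation L₁/(3EI) + L₂/(3EI) = 5.167/EI.
Compatibility: M_E·(L₁+L₂)/(3EI) = θ_0, giving M_E = 170.1 kN·m (hogging).

M_E = 170.1 kN·m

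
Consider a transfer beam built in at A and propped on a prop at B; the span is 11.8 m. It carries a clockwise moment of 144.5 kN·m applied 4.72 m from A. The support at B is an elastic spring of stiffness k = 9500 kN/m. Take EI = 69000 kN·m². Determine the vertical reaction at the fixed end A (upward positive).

R_A = -11.6 kN

Take the reaction at B as the redundant and release it; the primary structure is a cantilever fixed at A.
Free-end deflection of the primary structure under the applied loading (downward +):
  clockwise couple 144.5 at a = 4.72: M₀a(2L − a)/(2EI) = 6438/EI
Flexibility coefficient — unit upward force at B: δ_{BB} = L³/(3EI) = 547.7/EI.
With EI = 69000 kN·m²: δ_0 = 0.093311 m and δ_{BB} = 0.007937 m/kN.
Compatibility — the spring shortens by R_B/k under the reaction it provides: δ_0 − R_B·δ_{BB} = R_B/k. With 1/k = 0.000105 m/kN, R_B = δ_0 / (δ_{BB} + 1/k) = 0.093311 / (0.007937 + 0.000105) = 11.6 kN.
Vertical equilibrium: R_A = ΣP − R_B = 0 − 11.6 = -11.6 kN.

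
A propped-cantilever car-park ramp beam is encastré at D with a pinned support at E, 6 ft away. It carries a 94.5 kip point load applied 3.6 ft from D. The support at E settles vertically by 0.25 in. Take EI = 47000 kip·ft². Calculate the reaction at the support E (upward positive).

R_E = 27.22 kip

Remove the prop at E; the released (primary) structure is a cantilever built in at D.
Downward deflection at the released point E due to the loads:
  point load 94.5 at a = 3.6: Pa²(3L − a)/(6EI) = 2939/EI
Flexibility coefficient — unit upward force at E: δ_{EE} = L³/(3EI) = 72/EI.
With EI = 47000 kip·ft²: δ_0 = 0.062539 ft and δ_{EE} = 0.001532 ft/kip.
Compatibility — the beam at E must follow the support down by 0.02083 ft: δ_0 − R_E·δ_{EE} = 0.02083, so R_E = (0.062539 − 0.02083)/0.001532 = 27.22 kip.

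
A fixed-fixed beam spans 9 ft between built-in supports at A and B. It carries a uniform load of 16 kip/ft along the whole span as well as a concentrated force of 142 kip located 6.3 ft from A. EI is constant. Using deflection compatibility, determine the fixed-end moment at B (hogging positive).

M_B = 295.9 kip·ft

Take the two fixed-end moments M_A, M_B as redundants; the released structure is the simple span AB.
End rotations of the released simple span under the applied load (×1/EI):
  at A: UDL 16: wL³/(24EI) = 486/EI
  at B: UDL 16: wL³/(24EI) = 486/EI
  at A: point load 142 at a = 6.3: Pab(L + b)/(6LEI) = 523.3/EI
  at B: point load 142 at a = 6.3: Pab(L + a)/(6LEI) = 684.4/EI
  θ_A0 = 1009/EI,  θ_B0 = 1170/EI
Flexibility coefficients: a unit moment at one end gives L/(3EI) there and L/(6EI) at the far end, so f₁₁ = f₂₂ = 3/EI and f₁₂ = f₂₁ = 1.5/EI.
Compatibility — zero rotation at each built-in end:
  3 M_A + 1.5 M_B = 1009
  1.5 M_A + 3 M_B = 1170
Solving the pair gives M_A = 188.5 kip·ft and M_B = 295.9 kip·ft (hogging).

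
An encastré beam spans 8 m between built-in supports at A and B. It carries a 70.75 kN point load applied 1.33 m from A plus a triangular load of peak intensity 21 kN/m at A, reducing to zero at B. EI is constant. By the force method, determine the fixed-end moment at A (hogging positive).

Release both end moments; the primary structure is a simply-supported span AB with redundants M_A and M_B.
Simple-span end rotations at A and B under the given loads:
  at A: point load 70.75 at a = 1.33: Pab(L + b)/(6LEI) = 191.8/EI
  at B: point load 70.75 at a = 1.33: Pab(L + a)/(6LEI) = 122/EI
  at A: triangular load, peak 21: w₀L³/(45EI) = 238.9/EI
  at B: triangular load, peak 21: 7w₀L³/(360EI) = 209.1/EI
  θ_A0 = 430.8/EI,  θ_B0 = 331.1/EI
Flexibility coefficients: a unit moment at one end gives L/(3EI) there and L/(6EI) at the far end, so f₁₁ = f₂₂ = 2.667/EI and f₁₂ = f₂₁ = 1.333/EI.
Compatibility — zero rotation at each built-in end:
  2.667 M_A + 1.333 M_B = 430.8
  1.333 M_A + 2.667 M_B = 331.1
Solving the pair gives M_A = 132.6 kN·m and M_B = 57.84 kN·m (hogging).

M_A = 132.6 kN·m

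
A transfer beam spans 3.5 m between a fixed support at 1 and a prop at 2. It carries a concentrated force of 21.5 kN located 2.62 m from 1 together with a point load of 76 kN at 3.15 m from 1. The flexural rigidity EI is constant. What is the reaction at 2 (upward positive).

R_2 = 78.2 kN

Take the reaction at 2 as the redundant and release it; the primary structure is a cantilever fixed at 1.
Deflection at 2 on the released cantilever, summing each load's contribution:
  point load 21.5 at a = 2.62: Pa²(3L − a)/(6EI) = 193.8/EI
  point load 76 at a = 3.15: Pa²(3L − a)/(6EI) = 923.8/EI
  δ_0 = 1118/EI
Flexibility coefficient — unit upward force at 2: δ_{22} = L³/(3EI) = 14.29/EI.
The prop prevents deflection at 2: R_2 = δ_0/δ_{22} = 1118/14.29 = 78.2 kN.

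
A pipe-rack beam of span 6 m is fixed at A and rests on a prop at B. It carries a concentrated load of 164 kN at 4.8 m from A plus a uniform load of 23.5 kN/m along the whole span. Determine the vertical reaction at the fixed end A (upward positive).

Choose R_B as the redundant. The primary structure is the cantilever fixed at A.
Free-end deflection of the primary structure under the applied loading (downward +):
  point load 164 at a = 4.8: Pa²(3L − a)/(6EI) = 8313/EI
  UDL 23.5: wL⁴/(8EI) = 3807/EI
  δ_0 = 12120/EI
Flexibility coefficient — unit upward force at B: δ_{BB} = L³/(3EI) = 72/EI.
Compatibility at B: δ_0 − R_B·δ_{BB} = 0, so R_B = 12120/72 = 168.3 kN.
Vertical equilibrium: R_A = ΣP − R_B = 305 − 168.3 = 136.7 kN.

R_A = 136.7 kN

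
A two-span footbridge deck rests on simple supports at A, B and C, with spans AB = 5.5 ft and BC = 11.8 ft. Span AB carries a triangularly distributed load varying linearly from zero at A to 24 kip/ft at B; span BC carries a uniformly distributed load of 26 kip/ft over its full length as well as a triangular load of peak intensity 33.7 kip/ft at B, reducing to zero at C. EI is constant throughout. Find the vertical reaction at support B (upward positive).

R_B = 473.2 kip

Release continuity at B by inserting a hinge; the redundant is the internal moment M_B. The primary structure is two simply-supported spans AB and BC.
Discontinuity in slope at B on the released structure — sum the simple-span end rotations:
  span AB: triangular load, peak 24: w₀L³/(45EI) = 88.73/EI
  span BC: UDL 26: wL³/(24EI) = 1780/EI
  span BC: triangular load, peak 33.7: w₀L³/(45EI) = 1230/EI
  relative rotation θ_0 = (88.73 + 3010)/EI = 3099/EI
A unit hogging moment at B produces rotation L₁/(3EI) + L₂/(3EI) = 5.767/EI.
Slope continuity at B: θ_0 = M_B·5.767/EI, so M_B = 3099/5.767 = 537.4 kip·ft (hogging).
Span AB, ΣM about A with M_B applied at B: R_B^{AB}·5.5 = 242 + 537.4, so R_B^{AB} = 141.7 kip and R_A = 66 − 141.7 = -75.71 kip.
Span BC, ΣM about C: R_B^{BC}·11.8 = 3374 + 537.4, so R_B^{BC} = 331.5 kip and R_C = 505.6 − 331.5 = 174.1 kip.
R_B = 141.7 + 331.5 = 473.2 kip.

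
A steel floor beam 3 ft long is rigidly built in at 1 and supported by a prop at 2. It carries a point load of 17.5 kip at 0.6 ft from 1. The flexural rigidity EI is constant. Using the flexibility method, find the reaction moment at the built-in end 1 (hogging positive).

Release the roller at 2. Primary structure: cantilever fixed at 1.
Primary-structure tip deflection at 2 by superposition:
  point load 17.5 at a = 0.6: Pa²(3L − a)/(6EI) = 8.82/EI
Tip deflection under a unit load at 2: L³/(3EI) = 9/EI.
Compatibility at 2: δ_0 − R_2·δ_{22} = 0, so R_2 = 8.82/9 = 0.98 kip.
Moment equilibrium about 1: M_1 = Σ(load moments about 1) − R_2·L = 10.5 − 0.98×3 = 7.56 kip·ft.

M_1 = 7.56 kip·ft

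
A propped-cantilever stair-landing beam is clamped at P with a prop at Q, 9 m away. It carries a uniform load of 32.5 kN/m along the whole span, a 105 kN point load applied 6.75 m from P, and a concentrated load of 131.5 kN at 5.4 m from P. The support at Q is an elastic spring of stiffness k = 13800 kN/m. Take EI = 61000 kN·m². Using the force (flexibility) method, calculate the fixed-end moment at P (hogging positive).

M_P = 676.1 kN·m

Release the roller at Q. Primary structure: cantilever fixed at P.
Free-end deflection of the primary structure under the applied loading (downward +):
  UDL 32.5: wL⁴/(8EI) = 26654/EI
  point load 105 at a = 6.75: Pa²(3L − a)/(6EI) = 16146/EI
  point load 131.5 at a = 5.4: Pa²(3L − a)/(6EI) = 13804/EI
  δ_0 = 56605/EI
Flexibility coefficient — unit upward force at Q: δ_{QQ} = L³/(3EI) = 243/EI.
With EI = 61000 kN·m²: δ_0 = 0.92794 m and δ_{QQ} = 0.003984 m/kN.
Compatibility — the spring shortens by R_Q/k under the reaction it provides: δ_0 − R_Q·δ_{QQ} = R_Q/k. With 1/k = 0.000072 m/kN, R_Q = δ_0 / (δ_{QQ} + 1/k) = 0.92794 / (0.003984 + 0.000072) = 228.8 kN.
Moment equilibrium about P: M_P = Σ(load moments about P) − R_Q·L = 2735 − 228.8×9 = 676.1 kN·m.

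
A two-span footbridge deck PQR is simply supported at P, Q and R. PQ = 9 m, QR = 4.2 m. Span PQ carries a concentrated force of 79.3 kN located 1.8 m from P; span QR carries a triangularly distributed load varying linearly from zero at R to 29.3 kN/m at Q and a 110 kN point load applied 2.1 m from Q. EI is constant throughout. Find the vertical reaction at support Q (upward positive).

Take M_Q as the redundant. Released structure: two simple spans PQ and QR with a hinge at Q.
Discontinuity in slope at Q on the released structure — sum the simple-span end rotations:
  span PQ: point load 79.3 at a = 1.8: Pab(L + a)/(6LEI) = 205.5/EI
  span QR: triangular load, peak 29.3: w₀L³/(45EI) = 48.24/EI
  span QR: point load 110 at a = 2.1: Pab(L + b)/(6LEI) = 121.3/EI
  relative rotation θ_0 = (205.5 + 169.5)/EI = 375.1/EI
A unit hogging moment at Q produces rotation L₁/(3EI) + L₂/(3EI) = 4.4/EI.
Slope continuity at Q: θ_0 = M_Q·4.4/EI, so M_Q = 375.1/4.4 = 85.24 kN·m (hogging).
Span PQ, ΣM about P with M_Q applied at Q: R_Q^{PQ}·9 = 142.7 + 85.24, so R_Q^{PQ} = 25.33 kN and R_P = 79.3 − 25.33 = 53.97 kN.
Span QR, ΣM about R: R_Q^{QR}·4.2 = 403.3 + 85.24, so R_Q^{QR} = 116.3 kN and R_R = 171.5 − 116.3 = 55.21 kN.
R_Q = 25.33 + 116.3 = 141.6 kN.

R_Q = 141.6 kN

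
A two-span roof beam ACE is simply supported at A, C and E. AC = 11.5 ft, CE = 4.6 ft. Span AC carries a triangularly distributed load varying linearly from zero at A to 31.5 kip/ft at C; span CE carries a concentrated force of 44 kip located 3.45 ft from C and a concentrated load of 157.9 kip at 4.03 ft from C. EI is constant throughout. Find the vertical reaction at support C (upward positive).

Release continuity at C by inserting a hinge; the redundant is the internal moment M_C. The primary structure is two simply-supported spans AC and CE.
End slopes at the hinge C, treating each span as simply supported:
  span AC: triangular load, peak 31.5: w₀L³/(45EI) = 1065/EI
  span CE: point load 44 at a = 3.45: Pab(L + b)/(6LEI) = 36.37/EI
  span CE: point load 157.9 at a = 4.03: Pab(L + b)/(6LEI) = 67.94/EI
  relative rotation θ_0 = (1065 + 104.3)/EI = 1169/EI
A unit hogging moment at C produces rotation L₁/(3EI) + L₂/(3EI) = 5.367/EI.
Slope continuity at C: θ_0 = M_C·5.367/EI, so M_C = 1169/5.367 = 217.8 kip·ft (hogging).
Span AC, ΣM about A with M_C applied at C: R_C^{AC}·11.5 = 1389 + 217.8, so R_C^{AC} = 139.7 kip and R_A = 181.1 − 139.7 = 41.43 kip.
Span CE, ΣM about E: R_C^{CE}·4.6 = 140.6 + 217.8, so R_C^{CE} = 77.92 kip and R_E = 201.9 − 77.92 = 124 kip.
R_C = 139.7 + 77.92 = 217.6 kip.

R_C = 217.6 kip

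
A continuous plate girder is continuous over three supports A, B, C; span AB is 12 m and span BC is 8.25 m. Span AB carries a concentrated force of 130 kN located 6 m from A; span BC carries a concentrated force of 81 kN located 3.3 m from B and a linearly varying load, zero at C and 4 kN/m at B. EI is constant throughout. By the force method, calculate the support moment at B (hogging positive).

Insert a hinge at B; M_B is the redundant, and each span becomes simply supported.
Discontinuity in slope at B on the released structure — sum the simple-span end rotations:
  span AB: point load 130 at a = 6: Pab(L + a)/(6LEI) = 1170/EI
  span BC: point load 81 at a = 3.3: Pab(L + b)/(6LEI) = 352.8/EI
  span BC: triangular load, peak 4: w₀L³/(45EI) = 49.91/EI
  relative rotation θ_0 = (1170 + 402.7)/EI = 1573/EI
A unit hogging moment at B produces rotation L₁/(3EI) + L₂/(3EI) = 6.75/EI.
Compatibility: M_B·(L₁+L₂)/(3EI) = θ_0, giving M_B = 233 kN·m (hogging).

M_B = 233 kN·m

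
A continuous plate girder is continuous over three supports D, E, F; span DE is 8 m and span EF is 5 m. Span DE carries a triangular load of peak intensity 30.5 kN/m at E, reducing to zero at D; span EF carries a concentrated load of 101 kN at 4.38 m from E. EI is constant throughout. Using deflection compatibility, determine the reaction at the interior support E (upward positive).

R_E = 123.7 kN

Take M_E as the redundant. Released structure: two simple spans DE and EF with a hinge at E.
Rotations at E on the released spans (each span's end-slope, ×1/EI):
  span DE: triangular load, peak 30.5: w₀L³/(45EI) = 347/EI
  span EF: point load 101 at a = 4.38: Pab(L + b)/(6LEI) = 51.38/EI
  relative rotation θ_0 = (347 + 51.38)/EI = 398.4/EI
A unit hogging moment at E produces rotation L₁/(3EI) + L₂/(3EI) = 4.333/EI.
Slope continuity at E: θ_0 = M_E·4.333/EI, so M_E = 398.4/4.333 = 91.94 kN·m (hogging).
Span DE, ΣM about D with M_E applied at E: R_E^{DE}·8 = 650.7 + 91.94, so R_E^{DE} = 92.83 kN and R_D = 122 − 92.83 = 29.17 kN.
Span EF, ΣM about F: R_E^{EF}·5 = 62.62 + 91.94, so R_E^{EF} = 30.91 kN and R_F = 101 − 30.91 = 70.09 kN.
R_E = 92.83 + 30.91 = 123.7 kN.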